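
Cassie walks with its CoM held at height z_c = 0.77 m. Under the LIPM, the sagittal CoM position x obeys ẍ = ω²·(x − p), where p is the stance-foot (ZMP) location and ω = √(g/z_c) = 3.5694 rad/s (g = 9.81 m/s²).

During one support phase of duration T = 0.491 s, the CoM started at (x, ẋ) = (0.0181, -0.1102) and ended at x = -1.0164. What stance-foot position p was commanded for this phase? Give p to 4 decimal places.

p = 0.4990

ωT = 3.5694·0.491 = 1.752575; cosh(ωT) = 2.971385, sinh(ωT) = 2.798058
x(T) = p + (x₀−p)·cosh(ωT) + (ẋ₀/ω)·sinh(ωT) ⇒ p·(1 − cosh) = x(T) − x₀·cosh − (ẋ₀/ω)·sinh
numerator   = -1.0164 − (0.0181)·2.971385 − (-0.1102/3.5694)·2.798058 = -0.983796
denominator = 1 − 2.971385 = -1.971385
p = -0.983796 / -1.971385 = 0.4990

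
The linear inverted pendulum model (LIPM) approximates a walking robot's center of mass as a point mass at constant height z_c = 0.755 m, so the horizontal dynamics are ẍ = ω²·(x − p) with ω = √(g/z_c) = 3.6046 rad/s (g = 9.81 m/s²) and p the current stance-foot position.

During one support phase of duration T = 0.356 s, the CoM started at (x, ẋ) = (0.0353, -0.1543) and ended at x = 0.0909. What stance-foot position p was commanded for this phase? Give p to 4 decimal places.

p = -0.0993

ωT = 3.6046·0.356 = 1.283238; cosh(ωT) = 1.942721, sinh(ωT) = 1.665582
x(T) = p + (x₀−p)·cosh(ωT) + (ẋ₀/ω)·sinh(ωT) ⇒ p·(1 − cosh) = x(T) − x₀·cosh − (ẋ₀/ω)·sinh
numerator   = 0.0909 − (0.0353)·1.942721 − (-0.1543/3.6046)·1.665582 = 0.093620
denominator = 1 − 1.942721 = -0.942721
p = 0.093620 / -0.942721 = -0.0993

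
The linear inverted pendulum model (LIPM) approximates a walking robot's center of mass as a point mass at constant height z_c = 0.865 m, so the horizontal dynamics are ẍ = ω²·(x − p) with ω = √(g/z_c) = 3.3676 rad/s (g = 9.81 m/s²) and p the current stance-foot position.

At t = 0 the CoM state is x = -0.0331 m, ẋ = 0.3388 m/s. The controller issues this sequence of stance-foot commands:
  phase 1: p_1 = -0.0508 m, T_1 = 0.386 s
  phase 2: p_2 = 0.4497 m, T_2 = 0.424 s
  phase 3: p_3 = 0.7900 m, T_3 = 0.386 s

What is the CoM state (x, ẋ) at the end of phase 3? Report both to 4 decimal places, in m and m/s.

phase 1: p=-0.0508, T=0.386, ωT=1.299894, cosh=1.970734, sinh=1.698173; start (x,ẋ)=(-0.033100, 0.338800) → end (x,ẋ)=(0.154928, 0.768907)
phase 2: p=0.4497, T=0.424, ωT=1.427862, cosh=2.204799, sinh=1.964978; start (x,ẋ)=(0.154928, 0.768907) → end (x,ẋ)=(0.248440, -0.255298)
phase 3: p=0.7900, T=0.386, ωT=1.299894, cosh=1.970734, sinh=1.698173; start (x,ẋ)=(0.248440, -0.255298) → end (x,ẋ)=(-0.406009, -3.600179)

x = -0.4060, ẋ = -3.6002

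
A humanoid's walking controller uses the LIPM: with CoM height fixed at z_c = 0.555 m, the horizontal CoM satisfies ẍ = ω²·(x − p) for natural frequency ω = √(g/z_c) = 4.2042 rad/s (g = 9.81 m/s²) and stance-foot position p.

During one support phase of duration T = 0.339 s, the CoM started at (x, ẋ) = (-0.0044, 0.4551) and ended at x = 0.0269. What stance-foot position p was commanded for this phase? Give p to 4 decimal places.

p = 0.1463

ωT = 4.2042·0.339 = 1.425224; cosh(ωT) = 2.199622, sinh(ωT) = 1.959167
x(T) = p + (x₀−p)·cosh(ωT) + (ẋ₀/ω)·sinh(ωT) ⇒ p·(1 − cosh) = x(T) − x₀·cosh − (ẋ₀/ω)·sinh
numerator   = 0.0269 − (-0.0044)·2.199622 − (0.4551/4.2042)·1.959167 = -0.175499
denominator = 1 − 2.199622 = -1.199622
p = -0.175499 / -1.199622 = 0.1463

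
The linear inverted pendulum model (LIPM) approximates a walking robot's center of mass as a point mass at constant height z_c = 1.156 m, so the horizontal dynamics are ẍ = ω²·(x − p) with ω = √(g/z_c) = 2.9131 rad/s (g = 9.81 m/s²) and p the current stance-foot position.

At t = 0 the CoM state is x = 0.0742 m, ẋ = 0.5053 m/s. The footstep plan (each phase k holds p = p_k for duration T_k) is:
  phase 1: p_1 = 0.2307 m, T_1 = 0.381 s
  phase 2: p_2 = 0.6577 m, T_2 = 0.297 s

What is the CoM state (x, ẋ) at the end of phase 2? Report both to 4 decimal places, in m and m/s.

x = 0.0989, ẋ = -0.9709

phase 1: p=0.2307, T=0.381, ωT=1.109891, cosh=1.681811, sinh=1.352217; start (x,ẋ)=(0.074200, 0.505300) → end (x,ẋ)=(0.202049, 0.233344)
phase 2: p=0.6577, T=0.297, ωT=0.865191, cosh=1.398215, sinh=0.977244; start (x,ẋ)=(0.202049, 0.233344) → end (x,ẋ)=(0.098881, -0.970887)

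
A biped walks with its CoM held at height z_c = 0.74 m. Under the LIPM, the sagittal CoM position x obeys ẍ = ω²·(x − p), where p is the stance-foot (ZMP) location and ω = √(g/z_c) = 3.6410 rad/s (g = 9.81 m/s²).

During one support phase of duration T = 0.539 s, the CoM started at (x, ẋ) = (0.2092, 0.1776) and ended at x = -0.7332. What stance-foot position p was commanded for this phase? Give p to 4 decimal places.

ωT = 3.6410·0.539 = 1.962499; cosh(ωT) = 3.628799, sinh(ωT) = 3.488292
x(T) = p + (x₀−p)·cosh(ωT) + (ẋ₀/ω)·sinh(ωT) ⇒ p·(1 − cosh) = x(T) − x₀·cosh − (ẋ₀/ω)·sinh
numerator   = -0.7332 − (0.2092)·3.628799 − (0.1776/3.6410)·3.488292 = -1.662496
denominator = 1 − 3.628799 = -2.628799
p = -1.662496 / -2.628799 = 0.6324

p = 0.6324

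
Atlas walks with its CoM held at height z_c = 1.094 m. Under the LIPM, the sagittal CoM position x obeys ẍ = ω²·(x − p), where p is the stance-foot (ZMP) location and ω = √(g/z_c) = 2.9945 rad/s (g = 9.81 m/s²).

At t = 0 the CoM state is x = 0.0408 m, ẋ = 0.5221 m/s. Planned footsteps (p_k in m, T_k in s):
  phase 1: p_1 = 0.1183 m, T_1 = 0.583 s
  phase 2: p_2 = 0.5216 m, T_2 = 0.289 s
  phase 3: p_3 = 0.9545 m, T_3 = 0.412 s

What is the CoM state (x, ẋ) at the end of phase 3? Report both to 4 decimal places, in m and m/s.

phase 1: p=0.1183, T=0.583, ωT=1.745793, cosh=2.952477, sinh=2.777970; start (x,ẋ)=(0.040800, 0.522100) → end (x,ẋ)=(0.373830, 0.896794)
phase 2: p=0.5216, T=0.289, ωT=0.865410, cosh=1.398430, sinh=0.977551; start (x,ẋ)=(0.373830, 0.896794) → end (x,ẋ)=(0.607712, 0.821541)
phase 3: p=0.9545, T=0.412, ωT=1.233734, cosh=1.862616, sinh=1.571413; start (x,ẋ)=(0.607712, 0.821541) → end (x,ẋ)=(0.739684, -0.101628)

x = 0.7397, ẋ = -0.1016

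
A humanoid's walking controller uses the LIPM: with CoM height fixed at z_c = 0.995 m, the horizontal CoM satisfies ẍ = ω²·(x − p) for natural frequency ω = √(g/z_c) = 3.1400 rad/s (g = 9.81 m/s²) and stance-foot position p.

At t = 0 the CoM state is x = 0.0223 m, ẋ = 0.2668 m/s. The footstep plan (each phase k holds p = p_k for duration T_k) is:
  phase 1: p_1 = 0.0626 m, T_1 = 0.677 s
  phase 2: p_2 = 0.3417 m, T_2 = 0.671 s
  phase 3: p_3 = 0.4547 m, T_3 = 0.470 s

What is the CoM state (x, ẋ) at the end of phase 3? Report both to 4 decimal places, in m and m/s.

phase 1: p=0.0626, T=0.677, ωT=2.125780, cosh=4.249385, sinh=4.130046; start (x,ẋ)=(0.022300, 0.266800) → end (x,ẋ)=(0.242272, 0.611112)
phase 2: p=0.3417, T=0.671, ωT=2.106940, cosh=4.172325, sinh=4.050715; start (x,ẋ)=(0.242272, 0.611112) → end (x,ẋ)=(0.715211, 1.285109)
phase 3: p=0.4547, T=0.470, ωT=1.475800, cosh=2.301565, sinh=2.072969; start (x,ẋ)=(0.715211, 1.285109) → end (x,ẋ)=(1.902688, 4.653462)

x = 1.9027, ẋ = 4.6535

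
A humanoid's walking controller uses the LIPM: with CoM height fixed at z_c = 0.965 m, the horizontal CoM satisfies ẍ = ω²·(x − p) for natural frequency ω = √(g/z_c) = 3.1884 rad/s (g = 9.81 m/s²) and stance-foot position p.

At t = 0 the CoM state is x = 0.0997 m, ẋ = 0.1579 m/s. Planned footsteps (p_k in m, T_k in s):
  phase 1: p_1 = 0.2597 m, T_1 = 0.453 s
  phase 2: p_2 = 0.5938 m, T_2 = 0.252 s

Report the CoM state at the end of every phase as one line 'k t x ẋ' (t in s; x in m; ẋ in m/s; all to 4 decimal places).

phase 1: p=0.2597, T=0.453, ωT=1.444345, cosh=2.237488, sinh=2.001587; start (x,ẋ)=(0.099700, 0.157900) → end (x,ẋ)=(0.000827, -0.667798)
phase 2: p=0.5938, T=0.252, ωT=0.803477, cosh=1.340531, sinh=0.892761; start (x,ẋ)=(0.000827, -0.667798) → end (x,ẋ)=(-0.388084, -2.583090)

1 0.4530 0.0008 -0.6678
2 0.7050 -0.3881 -2.5831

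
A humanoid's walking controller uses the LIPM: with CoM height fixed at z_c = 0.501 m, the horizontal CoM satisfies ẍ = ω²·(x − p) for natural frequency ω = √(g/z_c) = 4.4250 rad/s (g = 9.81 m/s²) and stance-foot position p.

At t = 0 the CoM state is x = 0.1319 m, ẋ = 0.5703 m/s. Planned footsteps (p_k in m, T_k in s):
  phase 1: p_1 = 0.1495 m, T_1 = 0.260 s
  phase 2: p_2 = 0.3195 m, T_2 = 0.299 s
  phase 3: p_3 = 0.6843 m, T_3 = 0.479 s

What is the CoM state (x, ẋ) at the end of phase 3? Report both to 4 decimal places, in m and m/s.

phase 1: p=0.1495, T=0.260, ωT=1.150500, cosh=1.738125, sinh=1.421647; start (x,ẋ)=(0.131900, 0.570300) → end (x,ẋ)=(0.302133, 0.880535)
phase 2: p=0.3195, T=0.299, ωT=1.323075, cosh=2.010633, sinh=1.744317; start (x,ẋ)=(0.302133, 0.880535) → end (x,ẋ)=(0.631684, 1.636382)
phase 3: p=0.6843, T=0.479, ωT=2.119575, cosh=4.223840, sinh=4.103757; start (x,ẋ)=(0.631684, 1.636382) → end (x,ẋ)=(1.979645, 5.956361)

x = 1.9796, ẋ = 5.9564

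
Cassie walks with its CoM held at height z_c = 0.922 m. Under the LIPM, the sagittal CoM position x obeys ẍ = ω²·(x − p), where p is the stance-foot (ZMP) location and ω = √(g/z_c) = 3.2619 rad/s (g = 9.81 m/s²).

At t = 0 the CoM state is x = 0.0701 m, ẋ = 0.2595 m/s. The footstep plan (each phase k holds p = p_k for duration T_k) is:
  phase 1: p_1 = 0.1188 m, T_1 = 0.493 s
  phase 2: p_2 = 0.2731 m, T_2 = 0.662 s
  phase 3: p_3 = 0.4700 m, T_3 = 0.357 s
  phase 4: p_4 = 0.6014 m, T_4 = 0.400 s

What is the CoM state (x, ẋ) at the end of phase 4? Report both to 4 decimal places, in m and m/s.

phase 1: p=0.1188, T=0.493, ωT=1.608117, cosh=2.596831, sinh=2.396567; start (x,ẋ)=(0.070100, 0.259500) → end (x,ẋ)=(0.182993, 0.293172)
phase 2: p=0.2731, T=0.662, ωT=2.159378, cosh=4.390571, sinh=4.275174; start (x,ẋ)=(0.182993, 0.293172) → end (x,ẋ)=(0.261721, 0.030632)
phase 3: p=0.4700, T=0.357, ωT=1.164498, cosh=1.758197, sinh=1.446118; start (x,ẋ)=(0.261721, 0.030632) → end (x,ẋ)=(0.117385, -0.928613)
phase 4: p=0.6014, T=0.400, ωT=1.304760, cosh=1.979021, sinh=1.707783; start (x,ẋ)=(0.117385, -0.928613) → end (x,ẋ)=(-0.842655, -4.534005)

x = -0.8427, ẋ = -4.5340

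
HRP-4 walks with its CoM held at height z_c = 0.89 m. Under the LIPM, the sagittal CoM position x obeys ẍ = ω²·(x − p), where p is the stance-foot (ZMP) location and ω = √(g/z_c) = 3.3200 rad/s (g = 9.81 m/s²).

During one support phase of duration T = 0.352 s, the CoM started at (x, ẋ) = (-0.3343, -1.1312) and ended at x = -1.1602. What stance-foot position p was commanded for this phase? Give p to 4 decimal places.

ωT = 3.3200·0.352 = 1.168640; cosh(ωT) = 1.764202, sinh(ωT) = 1.453412
x(T) = p + (x₀−p)·cosh(ωT) + (ẋ₀/ω)·sinh(ωT) ⇒ p·(1 − cosh) = x(T) − x₀·cosh − (ẋ₀/ω)·sinh
numerator   = -1.1602 − (-0.3343)·1.764202 − (-1.1312/3.3200)·1.453412 = -0.075217
denominator = 1 − 1.764202 = -0.764202
p = -0.075217 / -0.764202 = 0.0984

p = 0.0984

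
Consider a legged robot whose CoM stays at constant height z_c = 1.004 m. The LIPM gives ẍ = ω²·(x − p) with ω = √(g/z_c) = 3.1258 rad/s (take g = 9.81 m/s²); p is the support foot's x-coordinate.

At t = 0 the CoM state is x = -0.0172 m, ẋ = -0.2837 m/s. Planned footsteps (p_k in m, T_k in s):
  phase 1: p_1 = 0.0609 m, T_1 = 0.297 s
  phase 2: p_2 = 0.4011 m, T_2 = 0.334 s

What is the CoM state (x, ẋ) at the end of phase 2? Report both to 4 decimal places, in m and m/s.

x = -0.7480, ẋ = -3.2229

phase 1: p=0.0609, T=0.297, ωT=0.928363, cosh=1.462781, sinh=1.067581; start (x,ẋ)=(-0.017200, -0.283700) → end (x,ẋ)=(-0.150238, -0.675614)
phase 2: p=0.4011, T=0.334, ωT=1.044017, cosh=1.596322, sinh=1.244284; start (x,ẋ)=(-0.150238, -0.675614) → end (x,ẋ)=(-0.747953, -3.222861)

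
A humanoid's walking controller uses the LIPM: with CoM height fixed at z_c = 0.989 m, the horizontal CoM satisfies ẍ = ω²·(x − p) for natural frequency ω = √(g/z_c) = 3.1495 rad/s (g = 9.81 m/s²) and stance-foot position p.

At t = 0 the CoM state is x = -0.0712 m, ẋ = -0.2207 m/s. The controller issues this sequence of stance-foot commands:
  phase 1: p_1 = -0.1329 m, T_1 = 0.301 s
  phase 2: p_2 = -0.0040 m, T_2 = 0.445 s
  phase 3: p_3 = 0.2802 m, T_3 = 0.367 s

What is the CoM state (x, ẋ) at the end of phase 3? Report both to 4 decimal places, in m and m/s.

phase 1: p=-0.1329, T=0.301, ωT=0.947999, cosh=1.484029, sinh=1.096513; start (x,ẋ)=(-0.071200, -0.220700) → end (x,ẋ)=(-0.118173, -0.114446)
phase 2: p=-0.0040, T=0.445, ωT=1.401528, cosh=2.153810, sinh=1.907589; start (x,ẋ)=(-0.118173, -0.114446) → end (x,ẋ)=(-0.319225, -0.932442)
phase 3: p=0.2802, T=0.367, ωT=1.155867, cosh=1.745780, sinh=1.430995; start (x,ẋ)=(-0.319225, -0.932442) → end (x,ẋ)=(-1.189925, -4.329399)

x = -1.1899, ẋ = -4.3294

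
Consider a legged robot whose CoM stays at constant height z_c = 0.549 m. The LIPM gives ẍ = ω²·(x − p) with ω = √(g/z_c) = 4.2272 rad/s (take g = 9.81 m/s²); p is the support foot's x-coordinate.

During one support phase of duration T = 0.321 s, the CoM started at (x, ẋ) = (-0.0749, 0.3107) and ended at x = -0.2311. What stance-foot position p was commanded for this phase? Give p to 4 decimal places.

p = 0.1954

ωT = 4.2272·0.321 = 1.356931; cosh(ωT) = 2.070852, sinh(ωT) = 1.813403
x(T) = p + (x₀−p)·cosh(ωT) + (ẋ₀/ω)·sinh(ωT) ⇒ p·(1 − cosh) = x(T) − x₀·cosh − (ẋ₀/ω)·sinh
numerator   = -0.2311 − (-0.0749)·2.070852 − (0.3107/4.2272)·1.813403 = -0.209279
denominator = 1 − 2.070852 = -1.070852
p = -0.209279 / -1.070852 = 0.1954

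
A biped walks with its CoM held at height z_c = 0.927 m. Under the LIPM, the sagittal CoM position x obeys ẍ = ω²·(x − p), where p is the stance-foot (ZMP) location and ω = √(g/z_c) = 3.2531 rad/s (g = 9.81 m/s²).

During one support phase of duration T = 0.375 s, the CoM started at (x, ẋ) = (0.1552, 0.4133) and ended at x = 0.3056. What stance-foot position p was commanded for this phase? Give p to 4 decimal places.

p = 0.2099

ωT = 3.2531·0.375 = 1.219912; cosh(ωT) = 1.841074, sinh(ωT) = 1.545818
x(T) = p + (x₀−p)·cosh(ωT) + (ẋ₀/ω)·sinh(ωT) ⇒ p·(1 − cosh) = x(T) − x₀·cosh − (ẋ₀/ω)·sinh
numerator   = 0.3056 − (0.1552)·1.841074 − (0.4133/3.2531)·1.545818 = -0.176528
denominator = 1 − 1.841074 = -0.841074
p = -0.176528 / -0.841074 = 0.2099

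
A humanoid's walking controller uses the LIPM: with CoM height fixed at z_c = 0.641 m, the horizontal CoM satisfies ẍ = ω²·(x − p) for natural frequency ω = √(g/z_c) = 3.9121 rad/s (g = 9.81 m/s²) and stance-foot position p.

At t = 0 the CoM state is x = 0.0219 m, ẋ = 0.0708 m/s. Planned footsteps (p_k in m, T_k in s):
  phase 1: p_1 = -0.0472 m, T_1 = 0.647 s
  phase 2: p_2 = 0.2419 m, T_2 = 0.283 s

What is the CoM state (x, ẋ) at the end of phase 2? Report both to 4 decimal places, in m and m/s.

x = 1.4153, ẋ = 4.9590

phase 1: p=-0.0472, T=0.647, ωT=2.531129, cosh=6.323626, sinh=6.244057; start (x,ẋ)=(0.021900, 0.070800) → end (x,ẋ)=(0.502766, 2.135644)
phase 2: p=0.2419, T=0.283, ωT=1.107124, cosh=1.678077, sinh=1.347568; start (x,ẋ)=(0.502766, 2.135644) → end (x,ẋ)=(1.415300, 4.959012)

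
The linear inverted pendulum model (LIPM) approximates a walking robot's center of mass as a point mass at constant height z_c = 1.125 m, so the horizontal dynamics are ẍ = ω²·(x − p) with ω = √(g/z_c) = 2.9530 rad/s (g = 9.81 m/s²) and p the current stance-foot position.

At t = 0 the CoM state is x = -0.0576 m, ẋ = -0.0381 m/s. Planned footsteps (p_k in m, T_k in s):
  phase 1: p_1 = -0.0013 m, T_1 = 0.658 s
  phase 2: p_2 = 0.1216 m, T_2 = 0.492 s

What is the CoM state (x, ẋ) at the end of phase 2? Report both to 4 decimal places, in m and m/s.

x = -1.1888, ẋ = -3.7805

phase 1: p=-0.0013, T=0.658, ωT=1.943074, cosh=3.561719, sinh=3.418456; start (x,ẋ)=(-0.057600, -0.038100) → end (x,ẋ)=(-0.245930, -0.704033)
phase 2: p=0.1216, T=0.492, ωT=1.452876, cosh=2.254645, sinh=2.020748; start (x,ẋ)=(-0.245930, -0.704033) → end (x,ẋ)=(-1.188822, -3.780496)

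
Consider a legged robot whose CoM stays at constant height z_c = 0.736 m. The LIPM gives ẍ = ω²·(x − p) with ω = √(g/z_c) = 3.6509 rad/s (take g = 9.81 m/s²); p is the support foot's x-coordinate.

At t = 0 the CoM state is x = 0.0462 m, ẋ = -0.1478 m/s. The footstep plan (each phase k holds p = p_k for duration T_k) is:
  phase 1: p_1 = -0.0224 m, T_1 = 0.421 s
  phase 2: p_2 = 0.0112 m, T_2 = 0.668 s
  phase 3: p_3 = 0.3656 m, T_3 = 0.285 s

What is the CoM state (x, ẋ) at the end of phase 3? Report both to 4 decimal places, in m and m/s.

x = 1.3771, ẋ = 4.1512

phase 1: p=-0.0224, T=0.421, ωT=1.537029, cosh=2.432885, sinh=2.217866; start (x,ẋ)=(0.046200, -0.147800) → end (x,ẋ)=(0.054710, 0.195888)
phase 2: p=0.0112, T=0.668, ωT=2.438801, cosh=5.773280, sinh=5.686015; start (x,ẋ)=(0.054710, 0.195888) → end (x,ẋ)=(0.567475, 2.034137)
phase 3: p=0.3656, T=0.285, ωT=1.040507, cosh=1.591963, sinh=1.238687; start (x,ẋ)=(0.567475, 2.034137) → end (x,ẋ)=(1.377125, 4.151216)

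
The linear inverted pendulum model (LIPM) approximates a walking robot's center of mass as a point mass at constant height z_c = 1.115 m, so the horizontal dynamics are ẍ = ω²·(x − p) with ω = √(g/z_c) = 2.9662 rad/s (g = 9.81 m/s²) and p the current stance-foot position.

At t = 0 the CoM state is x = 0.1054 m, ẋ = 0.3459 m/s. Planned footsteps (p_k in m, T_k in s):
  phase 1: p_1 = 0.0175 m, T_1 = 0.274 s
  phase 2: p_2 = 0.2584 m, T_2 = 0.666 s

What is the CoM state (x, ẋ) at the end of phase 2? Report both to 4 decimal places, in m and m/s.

x = 1.0342, ẋ = 2.4057

phase 1: p=0.0175, T=0.274, ωT=0.812739, cosh=1.348857, sinh=0.905216; start (x,ẋ)=(0.105400, 0.345900) → end (x,ẋ)=(0.241625, 0.702586)
phase 2: p=0.2584, T=0.666, ωT=1.975489, cosh=3.674420, sinh=3.535726; start (x,ẋ)=(0.241625, 0.702586) → end (x,ẋ)=(1.034248, 2.405667)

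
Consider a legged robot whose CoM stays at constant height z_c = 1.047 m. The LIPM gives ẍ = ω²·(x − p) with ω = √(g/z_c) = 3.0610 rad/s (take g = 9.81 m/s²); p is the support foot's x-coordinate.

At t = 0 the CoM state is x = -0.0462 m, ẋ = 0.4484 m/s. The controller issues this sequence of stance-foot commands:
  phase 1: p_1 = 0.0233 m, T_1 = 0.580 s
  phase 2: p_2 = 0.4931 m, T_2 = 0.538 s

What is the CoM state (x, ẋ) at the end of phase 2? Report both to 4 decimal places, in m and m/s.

phase 1: p=0.0233, T=0.580, ωT=1.775380, cosh=3.035971, sinh=2.866552; start (x,ẋ)=(-0.046200, 0.448400) → end (x,ẋ)=(0.232216, 0.751501)
phase 2: p=0.4931, T=0.538, ωT=1.646818, cosh=2.691550, sinh=2.498888; start (x,ẋ)=(0.232216, 0.751501) → end (x,ẋ)=(0.404414, 0.027173)

x = 0.4044, ẋ = 0.0272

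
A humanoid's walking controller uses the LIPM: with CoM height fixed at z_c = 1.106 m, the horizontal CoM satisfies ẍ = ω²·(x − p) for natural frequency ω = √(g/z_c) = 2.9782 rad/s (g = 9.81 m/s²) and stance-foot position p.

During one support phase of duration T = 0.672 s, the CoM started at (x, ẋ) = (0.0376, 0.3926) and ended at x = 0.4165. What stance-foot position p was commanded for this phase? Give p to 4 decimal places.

ωT = 2.9782·0.672 = 2.001350; cosh(ωT) = 3.767097, sinh(ωT) = 3.631944
x(T) = p + (x₀−p)·cosh(ωT) + (ẋ₀/ω)·sinh(ωT) ⇒ p·(1 − cosh) = x(T) − x₀·cosh − (ẋ₀/ω)·sinh
numerator   = 0.4165 − (0.0376)·3.767097 − (0.3926/2.9782)·3.631944 = -0.203922
denominator = 1 − 3.767097 = -2.767097
p = -0.203922 / -2.767097 = 0.0737

p = 0.0737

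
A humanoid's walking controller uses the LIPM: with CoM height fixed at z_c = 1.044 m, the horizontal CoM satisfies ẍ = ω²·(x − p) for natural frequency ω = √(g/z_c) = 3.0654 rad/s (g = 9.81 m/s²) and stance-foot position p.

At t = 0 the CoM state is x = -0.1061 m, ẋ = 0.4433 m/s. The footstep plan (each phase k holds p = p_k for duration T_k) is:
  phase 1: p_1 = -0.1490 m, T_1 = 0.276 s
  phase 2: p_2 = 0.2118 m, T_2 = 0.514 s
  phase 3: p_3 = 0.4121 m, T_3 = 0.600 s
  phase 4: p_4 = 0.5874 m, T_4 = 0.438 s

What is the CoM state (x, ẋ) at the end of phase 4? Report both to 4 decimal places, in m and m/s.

x = 2.2463, ẋ = 5.2618

phase 1: p=-0.1490, T=0.276, ωT=0.846050, cosh=1.379765, sinh=0.950659; start (x,ẋ)=(-0.106100, 0.443300) → end (x,ẋ)=(0.047671, 0.736667)
phase 2: p=0.2118, T=0.514, ωT=1.575616, cosh=2.520298, sinh=2.313418; start (x,ẋ)=(0.047671, 0.736667) → end (x,ẋ)=(0.354098, 0.692689)
phase 3: p=0.4121, T=0.600, ωT=1.839240, cosh=3.225346, sinh=3.066408; start (x,ẋ)=(0.354098, 0.692689) → end (x,ẋ)=(0.917940, 1.688957)
phase 4: p=0.5874, T=0.438, ωT=1.342645, cosh=2.045156, sinh=1.784003; start (x,ẋ)=(0.917940, 1.688957) → end (x,ẋ)=(2.246347, 5.261802)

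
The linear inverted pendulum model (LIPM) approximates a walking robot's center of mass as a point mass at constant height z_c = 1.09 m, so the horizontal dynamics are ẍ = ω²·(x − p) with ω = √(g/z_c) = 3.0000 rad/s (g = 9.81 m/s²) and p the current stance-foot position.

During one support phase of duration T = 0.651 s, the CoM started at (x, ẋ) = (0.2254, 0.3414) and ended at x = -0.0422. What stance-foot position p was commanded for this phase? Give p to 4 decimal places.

p = 0.4799

ωT = 3.0000·0.651 = 1.953000; cosh(ωT) = 3.595827, sinh(ωT) = 3.453979
x(T) = p + (x₀−p)·cosh(ωT) + (ẋ₀/ω)·sinh(ωT) ⇒ p·(1 − cosh) = x(T) − x₀·cosh − (ẋ₀/ω)·sinh
numerator   = -0.0422 − (0.2254)·3.595827 − (0.3414/3.0000)·3.453979 = -1.245762
denominator = 1 − 3.595827 = -2.595827
p = -1.245762 / -2.595827 = 0.4799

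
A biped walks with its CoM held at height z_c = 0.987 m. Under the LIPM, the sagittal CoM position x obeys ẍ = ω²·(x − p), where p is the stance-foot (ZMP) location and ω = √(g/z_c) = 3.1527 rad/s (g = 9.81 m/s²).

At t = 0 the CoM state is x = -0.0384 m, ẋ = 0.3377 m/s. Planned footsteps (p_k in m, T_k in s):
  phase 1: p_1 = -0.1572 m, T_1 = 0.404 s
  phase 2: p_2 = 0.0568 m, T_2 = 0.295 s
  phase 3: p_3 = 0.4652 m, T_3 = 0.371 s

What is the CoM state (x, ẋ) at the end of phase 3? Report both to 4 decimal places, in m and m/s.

phase 1: p=-0.1572, T=0.404, ωT=1.273691, cosh=1.926908, sinh=1.647111; start (x,ẋ)=(-0.038400, 0.337700) → end (x,ẋ)=(0.248146, 1.267627)
phase 2: p=0.0568, T=0.295, ωT=0.930046, cosh=1.464581, sinh=1.070046; start (x,ẋ)=(0.248146, 1.267627) → end (x,ẋ)=(0.767283, 2.502056)
phase 3: p=0.4652, T=0.371, ωT=1.169652, cosh=1.765673, sinh=1.455198; start (x,ẋ)=(0.767283, 2.502056) → end (x,ẋ)=(2.153458, 5.803707)

x = 2.1535, ẋ = 5.8037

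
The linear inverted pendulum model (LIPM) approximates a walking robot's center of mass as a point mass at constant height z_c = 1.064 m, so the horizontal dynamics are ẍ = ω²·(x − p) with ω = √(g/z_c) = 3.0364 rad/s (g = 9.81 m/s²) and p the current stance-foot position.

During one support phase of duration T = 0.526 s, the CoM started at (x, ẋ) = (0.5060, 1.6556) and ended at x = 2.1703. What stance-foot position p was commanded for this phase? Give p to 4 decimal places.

ωT = 3.0364·0.526 = 1.597146; cosh(ωT) = 2.570696, sinh(ωT) = 2.368223
x(T) = p + (x₀−p)·cosh(ωT) + (ẋ₀/ω)·sinh(ωT) ⇒ p·(1 − cosh) = x(T) − x₀·cosh − (ẋ₀/ω)·sinh
numerator   = 2.1703 − (0.5060)·2.570696 − (1.6556/3.0364)·2.368223 = -0.421748
denominator = 1 − 2.570696 = -1.570696
p = -0.421748 / -1.570696 = 0.2685

p = 0.2685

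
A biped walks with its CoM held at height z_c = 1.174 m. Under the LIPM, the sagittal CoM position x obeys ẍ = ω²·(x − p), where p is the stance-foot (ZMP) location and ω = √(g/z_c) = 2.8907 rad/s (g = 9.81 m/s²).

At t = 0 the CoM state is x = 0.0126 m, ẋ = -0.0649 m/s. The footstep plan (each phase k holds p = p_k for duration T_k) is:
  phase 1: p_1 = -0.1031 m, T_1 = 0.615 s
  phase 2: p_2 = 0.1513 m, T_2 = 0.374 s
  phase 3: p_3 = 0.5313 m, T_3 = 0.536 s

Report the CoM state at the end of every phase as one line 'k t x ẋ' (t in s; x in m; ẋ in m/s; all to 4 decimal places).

phase 1: p=-0.1031, T=0.615, ωT=1.777780, cosh=3.042861, sinh=2.873848; start (x,ẋ)=(0.012600, -0.064900) → end (x,ẋ)=(0.184437, 0.763688)
phase 2: p=0.1513, T=0.374, ωT=1.081122, cosh=1.643600, sinh=1.304385; start (x,ẋ)=(0.184437, 0.763688) → end (x,ẋ)=(0.550368, 1.380145)
phase 3: p=0.5313, T=0.536, ωT=1.549415, cosh=2.460544, sinh=2.248172; start (x,ẋ)=(0.550368, 1.380145) → end (x,ẋ)=(1.651591, 3.519824)

1 0.6150 0.1844 0.7637
2 0.9890 0.5504 1.3801
3 1.5250 1.6516 3.5198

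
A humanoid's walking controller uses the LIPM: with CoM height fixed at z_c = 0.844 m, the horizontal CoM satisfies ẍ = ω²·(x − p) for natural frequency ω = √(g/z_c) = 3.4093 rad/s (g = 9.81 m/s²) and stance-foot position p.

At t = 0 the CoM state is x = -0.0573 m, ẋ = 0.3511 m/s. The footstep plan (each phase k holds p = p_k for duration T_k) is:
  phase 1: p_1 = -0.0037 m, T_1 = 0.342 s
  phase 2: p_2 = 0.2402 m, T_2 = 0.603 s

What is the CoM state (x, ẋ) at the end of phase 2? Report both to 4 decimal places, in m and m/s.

phase 1: p=-0.0037, T=0.342, ωT=1.165981, cosh=1.760343, sinh=1.448726; start (x,ẋ)=(-0.057300, 0.351100) → end (x,ẋ)=(0.051140, 0.353318)
phase 2: p=0.2402, T=0.603, ωT=2.055808, cosh=3.970568, sinh=3.842579; start (x,ẋ)=(0.051140, 0.353318) → end (x,ẋ)=(-0.112256, -1.073910)

x = -0.1123, ẋ = -1.0739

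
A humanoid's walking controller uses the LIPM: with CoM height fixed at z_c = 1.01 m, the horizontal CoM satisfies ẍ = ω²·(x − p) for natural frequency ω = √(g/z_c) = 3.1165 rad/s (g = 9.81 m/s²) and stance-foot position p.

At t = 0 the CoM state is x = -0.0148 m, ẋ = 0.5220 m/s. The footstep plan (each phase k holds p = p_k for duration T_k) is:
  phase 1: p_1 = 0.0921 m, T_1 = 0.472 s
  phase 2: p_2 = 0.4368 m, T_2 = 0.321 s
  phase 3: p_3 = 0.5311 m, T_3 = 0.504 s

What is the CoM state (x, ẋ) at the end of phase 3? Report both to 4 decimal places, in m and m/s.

x = -0.2502, ẋ = -2.2765

phase 1: p=0.0921, T=0.472, ωT=1.470988, cosh=2.291616, sinh=2.061918; start (x,ẋ)=(-0.014800, 0.522000) → end (x,ẋ)=(0.192488, 0.509288)
phase 2: p=0.4368, T=0.321, ωT=1.000396, cosh=1.543547, sinh=1.175813; start (x,ẋ)=(0.192488, 0.509288) → end (x,ẋ)=(0.251841, -0.109151)
phase 3: p=0.5311, T=0.504, ωT=1.570716, cosh=2.508994, sinh=2.301097; start (x,ẋ)=(0.251841, -0.109151) → end (x,ẋ)=(-0.250152, -2.276530)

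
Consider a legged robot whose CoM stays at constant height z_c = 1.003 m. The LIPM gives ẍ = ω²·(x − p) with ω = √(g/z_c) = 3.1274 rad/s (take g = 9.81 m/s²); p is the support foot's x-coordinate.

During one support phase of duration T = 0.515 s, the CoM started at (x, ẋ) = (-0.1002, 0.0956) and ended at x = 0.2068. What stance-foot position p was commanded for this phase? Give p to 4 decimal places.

p = -0.2459

ωT = 3.1274·0.515 = 1.610611; cosh(ωT) = 2.602817, sinh(ωT) = 2.403052
x(T) = p + (x₀−p)·cosh(ωT) + (ẋ₀/ω)·sinh(ωT) ⇒ p·(1 − cosh) = x(T) − x₀·cosh − (ẋ₀/ω)·sinh
numerator   = 0.2068 − (-0.1002)·2.602817 − (0.0956/3.1274)·2.403052 = 0.394145
denominator = 1 − 2.602817 = -1.602817
p = 0.394145 / -1.602817 = -0.2459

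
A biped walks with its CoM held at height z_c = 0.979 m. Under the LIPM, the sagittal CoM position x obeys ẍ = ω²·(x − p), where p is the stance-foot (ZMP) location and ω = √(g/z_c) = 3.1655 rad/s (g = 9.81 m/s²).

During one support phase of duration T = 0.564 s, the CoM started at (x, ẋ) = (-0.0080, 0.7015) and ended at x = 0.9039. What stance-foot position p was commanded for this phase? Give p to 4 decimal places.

ωT = 3.1655·0.564 = 1.785342; cosh(ωT) = 3.064679, sinh(ωT) = 2.896939
x(T) = p + (x₀−p)·cosh(ωT) + (ẋ₀/ω)·sinh(ωT) ⇒ p·(1 − cosh) = x(T) − x₀·cosh − (ẋ₀/ω)·sinh
numerator   = 0.9039 − (-0.0080)·3.064679 − (0.7015/3.1655)·2.896939 = 0.286433
denominator = 1 − 3.064679 = -2.064679
p = 0.286433 / -2.064679 = -0.1387

p = -0.1387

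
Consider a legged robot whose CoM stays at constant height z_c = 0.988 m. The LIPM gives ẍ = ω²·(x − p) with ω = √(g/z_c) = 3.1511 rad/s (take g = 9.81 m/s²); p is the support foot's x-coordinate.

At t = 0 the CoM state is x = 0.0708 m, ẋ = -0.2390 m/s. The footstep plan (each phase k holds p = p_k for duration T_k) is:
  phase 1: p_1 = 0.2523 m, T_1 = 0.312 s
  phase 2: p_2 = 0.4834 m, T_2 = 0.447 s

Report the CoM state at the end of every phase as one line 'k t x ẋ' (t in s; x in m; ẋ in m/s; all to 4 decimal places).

1 0.3120 -0.1114 -1.0215
2 0.7590 -1.4289 -5.8174

phase 1: p=0.2523, T=0.312, ωT=0.983143, cosh=1.523489, sinh=1.149356; start (x,ẋ)=(0.070800, -0.239000) → end (x,ẋ)=(-0.111388, -1.021459)
phase 2: p=0.4834, T=0.447, ωT=1.408542, cosh=2.167243, sinh=1.922744; start (x,ẋ)=(-0.111388, -1.021459) → end (x,ẋ)=(-1.428925, -5.817424)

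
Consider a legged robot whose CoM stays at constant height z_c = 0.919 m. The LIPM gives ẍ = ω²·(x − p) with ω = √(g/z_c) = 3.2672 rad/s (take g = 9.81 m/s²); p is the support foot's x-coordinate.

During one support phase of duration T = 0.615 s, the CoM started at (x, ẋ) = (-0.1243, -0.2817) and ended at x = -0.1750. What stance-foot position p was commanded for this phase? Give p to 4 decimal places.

p = -0.2191

ωT = 3.2672·0.615 = 2.009328; cosh(ωT) = 3.796191, sinh(ωT) = 3.662112
x(T) = p + (x₀−p)·cosh(ωT) + (ẋ₀/ω)·sinh(ωT) ⇒ p·(1 − cosh) = x(T) − x₀·cosh − (ẋ₀/ω)·sinh
numerator   = -0.1750 − (-0.1243)·3.796191 − (-0.2817/3.2672)·3.662112 = 0.612616
denominator = 1 − 3.796191 = -2.796191
p = 0.612616 / -2.796191 = -0.2191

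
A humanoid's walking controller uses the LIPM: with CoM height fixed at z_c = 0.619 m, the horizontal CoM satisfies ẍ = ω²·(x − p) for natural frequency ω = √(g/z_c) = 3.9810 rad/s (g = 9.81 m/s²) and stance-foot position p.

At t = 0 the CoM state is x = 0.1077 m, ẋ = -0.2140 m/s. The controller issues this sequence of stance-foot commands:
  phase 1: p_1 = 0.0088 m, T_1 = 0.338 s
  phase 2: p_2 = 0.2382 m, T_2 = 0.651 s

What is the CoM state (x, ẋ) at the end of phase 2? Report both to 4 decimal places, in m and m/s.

phase 1: p=0.0088, T=0.338, ωT=1.345578, cosh=2.050397, sinh=1.790008; start (x,ẋ)=(0.107700, -0.214000) → end (x,ẋ)=(0.115362, 0.265979)
phase 2: p=0.2382, T=0.651, ωT=2.591631, cosh=6.713214, sinh=6.638316; start (x,ẋ)=(0.115362, 0.265979) → end (x,ẋ)=(-0.142920, -1.460690)

x = -0.1429, ẋ = -1.4607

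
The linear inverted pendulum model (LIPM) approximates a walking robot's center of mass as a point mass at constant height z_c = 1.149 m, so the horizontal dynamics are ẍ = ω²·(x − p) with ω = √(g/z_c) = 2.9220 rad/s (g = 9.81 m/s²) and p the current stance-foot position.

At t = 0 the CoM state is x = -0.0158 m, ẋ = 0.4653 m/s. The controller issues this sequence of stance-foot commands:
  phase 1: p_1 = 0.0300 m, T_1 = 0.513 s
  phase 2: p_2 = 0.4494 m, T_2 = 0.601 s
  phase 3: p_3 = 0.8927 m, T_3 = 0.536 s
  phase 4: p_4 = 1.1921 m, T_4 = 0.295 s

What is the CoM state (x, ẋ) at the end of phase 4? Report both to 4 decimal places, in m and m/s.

phase 1: p=0.0300, T=0.513, ωT=1.498986, cosh=2.350252, sinh=2.126895; start (x,ẋ)=(-0.015800, 0.465300) → end (x,ẋ)=(0.261046, 0.808935)
phase 2: p=0.4494, T=0.601, ωT=1.756122, cosh=2.981327, sinh=2.808614; start (x,ẋ)=(0.261046, 0.808935) → end (x,ẋ)=(0.665399, 0.865920)
phase 3: p=0.8927, T=0.536, ωT=1.566192, cosh=2.498609, sinh=2.289770; start (x,ẋ)=(0.665399, 0.865920) → end (x,ẋ)=(1.003326, 0.642791)
phase 4: p=1.1921, T=0.295, ωT=0.861990, cosh=1.395094, sinh=0.972774; start (x,ẋ)=(1.003326, 0.642791) → end (x,ẋ)=(1.142736, 0.360174)

x = 1.1427, ẋ = 0.3602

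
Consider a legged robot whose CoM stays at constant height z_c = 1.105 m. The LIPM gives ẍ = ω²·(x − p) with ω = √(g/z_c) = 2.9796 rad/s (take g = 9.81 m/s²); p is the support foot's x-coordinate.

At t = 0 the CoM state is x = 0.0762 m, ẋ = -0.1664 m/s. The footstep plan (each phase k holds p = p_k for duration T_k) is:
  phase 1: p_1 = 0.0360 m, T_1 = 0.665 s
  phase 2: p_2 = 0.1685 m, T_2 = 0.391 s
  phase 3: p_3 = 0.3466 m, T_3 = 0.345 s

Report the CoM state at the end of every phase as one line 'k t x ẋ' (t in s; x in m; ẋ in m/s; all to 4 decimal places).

phase 1: p=0.0360, T=0.665, ωT=1.981434, cosh=3.695504, sinh=3.557633; start (x,ẋ)=(0.076200, -0.166400) → end (x,ẋ)=(-0.014122, -0.188799)
phase 2: p=0.1685, T=0.391, ωT=1.165024, cosh=1.758957, sinh=1.447042; start (x,ẋ)=(-0.014122, -0.188799) → end (x,ẋ)=(-0.244414, -1.119482)
phase 3: p=0.3466, T=0.345, ωT=1.027962, cosh=1.576549, sinh=1.218814; start (x,ẋ)=(-0.244414, -1.119482) → end (x,ẋ)=(-1.043090, -3.911232)

1 0.6650 -0.0141 -0.1888
2 1.0560 -0.2444 -1.1195
3 1.4010 -1.0431 -3.9112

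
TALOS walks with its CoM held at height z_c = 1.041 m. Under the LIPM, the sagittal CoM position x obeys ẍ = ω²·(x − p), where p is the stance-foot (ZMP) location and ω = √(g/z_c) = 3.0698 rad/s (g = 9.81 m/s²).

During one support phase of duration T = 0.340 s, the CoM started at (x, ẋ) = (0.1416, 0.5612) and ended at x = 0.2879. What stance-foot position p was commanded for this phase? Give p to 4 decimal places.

ωT = 3.0698·0.340 = 1.043732; cosh(ωT) = 1.595967, sinh(ωT) = 1.243829
x(T) = p + (x₀−p)·cosh(ωT) + (ẋ₀/ω)·sinh(ωT) ⇒ p·(1 − cosh) = x(T) − x₀·cosh − (ẋ₀/ω)·sinh
numerator   = 0.2879 − (0.1416)·1.595967 − (0.5612/3.0698)·1.243829 = -0.165477
denominator = 1 − 1.595967 = -0.595967
p = -0.165477 / -0.595967 = 0.2777

p = 0.2777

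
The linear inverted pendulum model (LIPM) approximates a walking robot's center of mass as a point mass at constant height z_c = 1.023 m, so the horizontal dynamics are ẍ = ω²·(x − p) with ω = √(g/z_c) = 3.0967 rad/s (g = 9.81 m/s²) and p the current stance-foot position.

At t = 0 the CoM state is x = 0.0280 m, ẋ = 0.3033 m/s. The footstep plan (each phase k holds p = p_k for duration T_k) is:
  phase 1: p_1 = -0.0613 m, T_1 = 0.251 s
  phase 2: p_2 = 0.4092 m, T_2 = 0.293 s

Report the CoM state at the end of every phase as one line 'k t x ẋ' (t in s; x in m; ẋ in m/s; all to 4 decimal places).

phase 1: p=-0.0613, T=0.251, ωT=0.777272, cosh=1.317594, sinh=0.857935; start (x,ẋ)=(0.028000, 0.303300) → end (x,ẋ)=(0.140390, 0.636875)
phase 2: p=0.4092, T=0.293, ωT=0.907333, cosh=1.440653, sinh=1.037053; start (x,ẋ)=(0.140390, 0.636875) → end (x,ẋ)=(0.235221, 0.054248)

1 0.2510 0.1404 0.6369
2 0.5440 0.2352 0.0542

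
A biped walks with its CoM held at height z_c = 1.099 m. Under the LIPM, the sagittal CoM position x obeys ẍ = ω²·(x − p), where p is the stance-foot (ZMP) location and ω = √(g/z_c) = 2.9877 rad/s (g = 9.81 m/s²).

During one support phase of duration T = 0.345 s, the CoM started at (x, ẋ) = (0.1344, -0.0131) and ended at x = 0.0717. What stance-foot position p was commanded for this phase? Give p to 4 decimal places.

ωT = 2.9877·0.345 = 1.030756; cosh(ωT) = 1.579961, sinh(ωT) = 1.223224
x(T) = p + (x₀−p)·cosh(ωT) + (ẋ₀/ω)·sinh(ωT) ⇒ p·(1 − cosh) = x(T) − x₀·cosh − (ẋ₀/ω)·sinh
numerator   = 0.0717 − (0.1344)·1.579961 − (-0.0131/2.9877)·1.223224 = -0.135283
denominator = 1 − 1.579961 = -0.579961
p = -0.135283 / -0.579961 = 0.2333

p = 0.2333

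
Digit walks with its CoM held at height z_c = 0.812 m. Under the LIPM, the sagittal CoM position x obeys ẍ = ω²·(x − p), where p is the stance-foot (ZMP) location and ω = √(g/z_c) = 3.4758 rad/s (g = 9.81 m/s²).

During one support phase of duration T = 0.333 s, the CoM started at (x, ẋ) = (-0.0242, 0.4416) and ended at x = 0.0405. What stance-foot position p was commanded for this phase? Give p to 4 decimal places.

p = 0.1328

ωT = 3.4758·0.333 = 1.157441; cosh(ωT) = 1.748036, sinh(ωT) = 1.433746
x(T) = p + (x₀−p)·cosh(ωT) + (ẋ₀/ω)·sinh(ωT) ⇒ p·(1 − cosh) = x(T) − x₀·cosh − (ẋ₀/ω)·sinh
numerator   = 0.0405 − (-0.0242)·1.748036 − (0.4416/3.4758)·1.433746 = -0.099355
denominator = 1 − 1.748036 = -0.748036
p = -0.099355 / -0.748036 = 0.1328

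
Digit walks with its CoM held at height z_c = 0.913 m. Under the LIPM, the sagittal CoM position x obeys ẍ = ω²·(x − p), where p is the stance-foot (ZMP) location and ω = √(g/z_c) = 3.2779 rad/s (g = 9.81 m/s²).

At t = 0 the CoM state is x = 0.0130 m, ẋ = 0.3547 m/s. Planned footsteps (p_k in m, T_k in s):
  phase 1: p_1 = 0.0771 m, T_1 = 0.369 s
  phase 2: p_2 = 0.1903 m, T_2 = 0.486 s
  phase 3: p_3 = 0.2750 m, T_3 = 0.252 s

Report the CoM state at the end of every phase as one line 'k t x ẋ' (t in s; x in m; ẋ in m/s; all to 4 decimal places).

phase 1: p=0.0771, T=0.369, ωT=1.209545, cosh=1.825146, sinh=1.526813; start (x,ẋ)=(0.013000, 0.354700) → end (x,ẋ)=(0.125324, 0.326575)
phase 2: p=0.1903, T=0.486, ωT=1.593059, cosh=2.561039, sinh=2.357736; start (x,ẋ)=(0.125324, 0.326575) → end (x,ẋ)=(0.258794, 0.334209)
phase 3: p=0.2750, T=0.252, ωT=0.826031, cosh=1.361009, sinh=0.923225; start (x,ẋ)=(0.258794, 0.334209) → end (x,ẋ)=(0.347073, 0.405817)

1 0.3690 0.1253 0.3266
2 0.8550 0.2588 0.3342
3 1.1070 0.3471 0.4058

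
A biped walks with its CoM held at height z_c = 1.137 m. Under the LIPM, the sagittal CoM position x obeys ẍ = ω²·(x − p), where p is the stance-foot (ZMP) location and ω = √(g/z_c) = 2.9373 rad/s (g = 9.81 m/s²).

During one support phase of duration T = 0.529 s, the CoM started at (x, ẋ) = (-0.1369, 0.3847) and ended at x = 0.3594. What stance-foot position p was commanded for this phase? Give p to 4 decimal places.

p = -0.2732

ωT = 2.9373·0.529 = 1.553832; cosh(ωT) = 2.470497, sinh(ωT) = 2.259061
x(T) = p + (x₀−p)·cosh(ωT) + (ẋ₀/ω)·sinh(ωT) ⇒ p·(1 − cosh) = x(T) − x₀·cosh − (ẋ₀/ω)·sinh
numerator   = 0.3594 − (-0.1369)·2.470497 − (0.3847/2.9373)·2.259061 = 0.401740
denominator = 1 − 2.470497 = -1.470497
p = 0.401740 / -1.470497 = -0.2732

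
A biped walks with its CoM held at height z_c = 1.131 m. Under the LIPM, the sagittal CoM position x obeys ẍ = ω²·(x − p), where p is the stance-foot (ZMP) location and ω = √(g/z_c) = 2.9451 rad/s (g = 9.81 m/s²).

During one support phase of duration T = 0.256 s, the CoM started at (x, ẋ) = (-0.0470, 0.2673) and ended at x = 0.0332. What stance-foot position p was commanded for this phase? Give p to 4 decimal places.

p = -0.0641

ωT = 2.9451·0.256 = 0.753946; cosh(ωT) = 1.297938, sinh(ωT) = 0.827431
x(T) = p + (x₀−p)·cosh(ωT) + (ẋ₀/ω)·sinh(ωT) ⇒ p·(1 − cosh) = x(T) − x₀·cosh − (ẋ₀/ω)·sinh
numerator   = 0.0332 − (-0.0470)·1.297938 − (0.2673/2.9451)·0.827431 = 0.019105
denominator = 1 − 1.297938 = -0.297938
p = 0.019105 / -0.297938 = -0.0641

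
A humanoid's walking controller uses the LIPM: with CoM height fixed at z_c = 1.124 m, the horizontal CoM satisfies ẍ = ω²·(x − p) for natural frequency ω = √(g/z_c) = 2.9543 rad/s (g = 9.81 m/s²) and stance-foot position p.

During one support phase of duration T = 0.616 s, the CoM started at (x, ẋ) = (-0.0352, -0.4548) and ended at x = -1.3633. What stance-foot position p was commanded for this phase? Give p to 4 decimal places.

p = 0.3643

ωT = 2.9543·0.616 = 1.819849; cosh(ωT) = 3.166488, sinh(ωT) = 3.004438
x(T) = p + (x₀−p)·cosh(ωT) + (ẋ₀/ω)·sinh(ωT) ⇒ p·(1 − cosh) = x(T) − x₀·cosh − (ẋ₀/ω)·sinh
numerator   = -1.3633 − (-0.0352)·3.166488 − (-0.4548/2.9543)·3.004438 = -0.789321
denominator = 1 − 3.166488 = -2.166488
p = -0.789321 / -2.166488 = 0.3643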